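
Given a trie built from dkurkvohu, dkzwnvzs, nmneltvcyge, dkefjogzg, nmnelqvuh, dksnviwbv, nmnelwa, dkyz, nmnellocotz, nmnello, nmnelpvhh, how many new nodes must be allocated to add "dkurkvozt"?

2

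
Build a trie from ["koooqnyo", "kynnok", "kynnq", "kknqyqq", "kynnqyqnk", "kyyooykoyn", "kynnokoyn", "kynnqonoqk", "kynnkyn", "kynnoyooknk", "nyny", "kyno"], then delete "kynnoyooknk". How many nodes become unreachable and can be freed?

Walk "kynnoyooknk" from the leaf back toward the root, removing each node that no remaining word uses.
The suffix "yooknk" (6 nodes) is used only by "kynnoyooknk"; the node for "kynno" still has the child "k", so pruning stops there.
Nodes removed: 6

6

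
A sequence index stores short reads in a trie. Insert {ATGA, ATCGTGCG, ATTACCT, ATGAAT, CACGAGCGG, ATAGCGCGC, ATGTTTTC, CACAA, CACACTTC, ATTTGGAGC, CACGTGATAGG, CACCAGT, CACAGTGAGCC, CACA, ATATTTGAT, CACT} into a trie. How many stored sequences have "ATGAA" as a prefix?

1

Walk to "ATGAA"; the words in its subtree are exactly those with that prefix.
Matches: "ATGAAT"
Count: 1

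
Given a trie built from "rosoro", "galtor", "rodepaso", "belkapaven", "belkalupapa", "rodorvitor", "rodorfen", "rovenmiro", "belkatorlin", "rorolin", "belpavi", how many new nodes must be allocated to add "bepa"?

2

The longest prefix of "bepa" already in the trie is "be" (length 2).
So 4 − 2 = 2 new nodes.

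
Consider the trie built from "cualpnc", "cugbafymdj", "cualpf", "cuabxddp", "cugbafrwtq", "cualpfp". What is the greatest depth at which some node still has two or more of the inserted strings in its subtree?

6

Equivalently: take the maximum, over all pairs, of their longest common prefix length.
e.g. "cualpf" and "cualpfp" share the prefix "cualpf" of length 6; no pair shares a longer one.
Longest shared-prefix length: 6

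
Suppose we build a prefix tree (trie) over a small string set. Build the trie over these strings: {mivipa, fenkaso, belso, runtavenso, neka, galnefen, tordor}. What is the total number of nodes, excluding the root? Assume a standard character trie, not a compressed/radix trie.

For each word, the new-node count is its length minus the longest prefix already in the trie:
  "mivipa" → 6 new (m, i, v, i, p, a)
  "fenkaso" → 7 new (f, e, n, k, a, s, o)
  "belso" → 5 new (b, e, l, s, o)
  "runtavenso" → 10 new (r, u, n, t, a, v, e, n, s, o)
  "neka" → 4 new (n, e, k, a)
  "galnefen" → 8 new (g, a, l, n, e, f, e, n)
  "tordor" → 6 new (t, o, r, d, o, r)
Total nodes = 6 + 7 + 5 + 10 + 4 + 8 + 6 = 46

46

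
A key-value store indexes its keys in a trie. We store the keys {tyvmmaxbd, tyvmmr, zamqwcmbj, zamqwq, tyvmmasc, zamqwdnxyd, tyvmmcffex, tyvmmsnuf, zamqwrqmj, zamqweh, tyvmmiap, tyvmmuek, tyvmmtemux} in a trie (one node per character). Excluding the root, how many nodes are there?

Count nodes per top-level branch (shared prefixes stored once):
  't'-branch (tyvmmasc, tyvmmaxbd, tyvmmcffex, tyvmmiap, tyvmmr, tyvmmsnuf, tyvmmtemux, tyvmmuek): 32 nodes
  'z'-branch (zamqwcmbj, zamqwdnxyd, zamqweh, zamqwq, zamqwrqmj): 21 nodes
Sum: 53

53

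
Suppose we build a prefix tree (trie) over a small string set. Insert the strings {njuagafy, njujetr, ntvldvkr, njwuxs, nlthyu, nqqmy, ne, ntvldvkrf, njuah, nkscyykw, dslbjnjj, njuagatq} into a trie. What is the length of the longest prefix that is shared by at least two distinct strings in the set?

8

Equivalently: take the maximum, over all pairs, of their longest common prefix length.
e.g. "ntvldvkr" and "ntvldvkrf" share the prefix "ntvldvkr" of length 8; no pair shares a longer one.
Longest shared-prefix length: 8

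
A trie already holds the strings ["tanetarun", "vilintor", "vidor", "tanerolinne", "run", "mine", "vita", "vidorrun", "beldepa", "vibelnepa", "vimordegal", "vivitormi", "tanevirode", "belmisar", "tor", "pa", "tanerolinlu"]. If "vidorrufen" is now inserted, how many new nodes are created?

3

The longest prefix of "vidorrufen" already in the trie is "vidorru" (length 7).
Each of the 3 remaining characters creates one node.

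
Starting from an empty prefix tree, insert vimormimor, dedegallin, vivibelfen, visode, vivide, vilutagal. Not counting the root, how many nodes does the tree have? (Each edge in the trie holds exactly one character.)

For each word, the new-node count is its length minus the longest prefix already in the trie:
  "vimormimor" → 10 new (v, i, m, o, r, m, i, m, o, r)
  "dedegallin" → 10 new (d, e, d, e, g, a, l, l, i, n)
  "vivibelfen" → prefix "vi" already present; 8 new (v, i, b, e, l, f, e, n)
  "visode" → prefix "vi" already present; 4 new (s, o, d, e)
  "vivide" → prefix "vivi" already present; 2 new (d, e)
  "vilutagal" → prefix "vi" already present; 7 new (l, u, t, a, g, a, l)
Total nodes = 10 + 10 + 8 + 4 + 2 + 7 = 41

41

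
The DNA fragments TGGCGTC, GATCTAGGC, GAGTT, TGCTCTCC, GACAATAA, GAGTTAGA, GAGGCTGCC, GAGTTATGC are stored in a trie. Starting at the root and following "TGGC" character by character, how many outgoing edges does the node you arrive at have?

Walk "TGGC" from the root, arriving at one node.
Characters that immediately follow "TGGC" among the stored strings: {G}.
That node has 1 child edge.

1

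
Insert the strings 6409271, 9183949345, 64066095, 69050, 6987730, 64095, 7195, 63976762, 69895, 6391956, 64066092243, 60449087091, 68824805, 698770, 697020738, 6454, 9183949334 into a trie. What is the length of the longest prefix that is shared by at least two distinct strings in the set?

Equivalently: take the maximum, over all pairs, of their longest common prefix length.
"9183949334" and "9183949345" agree on "91839493" (8 characters) before diverging; nothing deeper is shared.
Longest shared-prefix length: 8

8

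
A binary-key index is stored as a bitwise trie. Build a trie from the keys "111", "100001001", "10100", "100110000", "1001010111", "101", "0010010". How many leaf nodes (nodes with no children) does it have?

A leaf is a node with no children — equivalently, the end of a word that is not a proper prefix of any other stored word.
Those words: "0010010", "100001001", "1001010111", "100110000", "10100", "111"
Leaf count: 6

6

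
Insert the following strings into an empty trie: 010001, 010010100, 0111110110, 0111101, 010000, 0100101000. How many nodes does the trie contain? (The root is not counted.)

23

Count nodes per top-level branch (shared prefixes stored once):
  '0'-branch (010000, 010001, 010010100, 0100101000, 0111101, 0111110110): 23 nodes
Sum: 23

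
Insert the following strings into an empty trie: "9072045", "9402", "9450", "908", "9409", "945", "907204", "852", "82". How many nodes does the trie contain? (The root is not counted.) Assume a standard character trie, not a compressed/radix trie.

18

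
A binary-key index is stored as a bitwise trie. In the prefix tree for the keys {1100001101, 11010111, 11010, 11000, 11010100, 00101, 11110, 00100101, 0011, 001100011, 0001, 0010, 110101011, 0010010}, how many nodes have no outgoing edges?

9

A leaf is a node with no children — equivalently, the end of a word that is not a proper prefix of any other stored word.
Those words: "0001", "00100101", "00101", "001100011", "1100001101", "11010100", "110101011", "11010111", "11110"
Leaf count: 9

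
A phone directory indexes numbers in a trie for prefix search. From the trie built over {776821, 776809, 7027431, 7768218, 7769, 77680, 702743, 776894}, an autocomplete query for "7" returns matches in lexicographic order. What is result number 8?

Filter for "7…" and sort: "702743", "7027431", "77680", "776809", "776821", "7768218", "776894", "7769"
The 8th is 7769.

7769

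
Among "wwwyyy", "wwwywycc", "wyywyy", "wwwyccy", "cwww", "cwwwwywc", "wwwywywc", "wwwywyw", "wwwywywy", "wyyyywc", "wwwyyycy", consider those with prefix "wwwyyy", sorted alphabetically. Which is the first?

Words with prefix "wwwyyy", in lexicographic order: "wwwyyy", "wwwyyycy"
Position 1: wwwyyy

wwwyyy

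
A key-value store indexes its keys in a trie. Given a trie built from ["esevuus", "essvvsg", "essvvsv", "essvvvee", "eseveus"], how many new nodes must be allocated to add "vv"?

"vv" shares no prefix with any stored word, so all 2 characters open new nodes.
2 − 0 = 2 new nodes.

2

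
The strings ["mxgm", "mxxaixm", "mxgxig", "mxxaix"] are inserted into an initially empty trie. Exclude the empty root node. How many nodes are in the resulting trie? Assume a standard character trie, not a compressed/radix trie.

Trace insertions, counting only characters that open a new branch:
  "mxgm" → 4 new (m, x, g, m)
  "mxxaixm" → prefix "mx" already present; 5 new (x, a, i, x, m)
  "mxgxig" → prefix "mxg" already present; 3 new (x, i, g)
  "mxxaix" → prefix "mxxaix" already present; 0 new (none)
Total nodes = 4 + 5 + 3 + 0 = 12

12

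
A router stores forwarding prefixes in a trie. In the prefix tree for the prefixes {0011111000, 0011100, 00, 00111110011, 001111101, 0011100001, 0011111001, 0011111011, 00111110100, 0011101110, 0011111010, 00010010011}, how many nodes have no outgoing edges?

7

A leaf is a node with no children — equivalently, the end of a word that is not a proper prefix of any other stored word.
Those words: "00010010011", "0011100001", "0011101110", "0011111000", "00111110011", "00111110100", "0011111011"
Leaf count: 7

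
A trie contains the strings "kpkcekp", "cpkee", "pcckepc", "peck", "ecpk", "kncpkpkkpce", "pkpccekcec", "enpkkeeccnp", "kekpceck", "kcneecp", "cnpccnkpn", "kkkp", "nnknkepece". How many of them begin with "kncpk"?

1

Traverse to the node for "kncpk", then collect every word in that subtree.
Words under "kncpk": kncpkpkkpce
Count: 1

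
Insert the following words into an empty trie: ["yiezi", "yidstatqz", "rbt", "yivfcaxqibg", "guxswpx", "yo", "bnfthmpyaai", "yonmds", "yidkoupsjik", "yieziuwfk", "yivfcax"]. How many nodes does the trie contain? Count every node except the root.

For each word, the new-node count is its length minus the longest prefix already in the trie:
  "yiezi" → 5 new (y, i, e, z, i)
  "yidstatqz" → prefix "yi" already present; 7 new (d, s, t, a, t, q, z)
  "rbt" → 3 new (r, b, t)
  "yivfcaxqibg" → prefix "yi" already present; 9 new (v, f, c, a, x, q, i, b, g)
  "guxswpx" → 7 new (g, u, x, s, w, p, x)
  "yo" → prefix "y" already present; 1 new (o)
  "bnfthmpyaai" → 11 new (b, n, f, t, h, m, p, y, a, a, i)
  "yonmds" → prefix "yo" already present; 4 new (n, m, d, s)
  "yidkoupsjik" → prefix "yid" already present; 8 new (k, o, u, p, s, j, i, k)
  "yieziuwfk" → prefix "yiezi" already present; 4 new (u, w, f, k)
  "yivfcax" → prefix "yivfcax" already present; 0 new (none)
Total nodes = 5 + 7 + 3 + 9 + 7 + 1 + 11 + 4 + 8 + 4 + 0 = 59

59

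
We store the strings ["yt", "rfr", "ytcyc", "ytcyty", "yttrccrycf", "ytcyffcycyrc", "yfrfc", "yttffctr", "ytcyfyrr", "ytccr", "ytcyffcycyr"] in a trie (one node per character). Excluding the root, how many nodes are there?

For each word, the new-node count is its length minus the longest prefix already in the trie:
  "yt" → 2 new (y, t)
  "rfr" → 3 new (r, f, r)
  "ytcyc" → prefix "yt" already present; 3 new (c, y, c)
  "ytcyty" → prefix "ytcy" already present; 2 new (t, y)
  "yttrccrycf" → prefix "yt" already present; 8 new (t, r, c, c, r, y, c, f)
  "ytcyffcycyrc" → prefix "ytcy" already present; 8 new (f, f, c, y, c, y, r, c)
  "yfrfc" → prefix "y" already present; 4 new (f, r, f, c)
  "yttffctr" → prefix "ytt" already present; 5 new (f, f, c, t, r)
  "ytcyfyrr" → prefix "ytcyf" already present; 3 new (y, r, r)
  "ytccr" → prefix "ytc" already present; 2 new (c, r)
  "ytcyffcycyr" → prefix "ytcyffcycyr" already present; 0 new (none)
Total nodes = 2 + 3 + 3 + 2 + 8 + 8 + 4 + 5 + 3 + 2 + 0 = 40

40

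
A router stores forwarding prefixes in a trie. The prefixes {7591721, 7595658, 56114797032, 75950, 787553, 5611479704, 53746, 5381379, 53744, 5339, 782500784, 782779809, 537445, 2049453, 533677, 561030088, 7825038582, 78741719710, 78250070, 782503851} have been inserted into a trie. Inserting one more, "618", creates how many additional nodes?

No existing word starts with "6", so every character of "618" needs a new node.
3 − 0 = 3 new nodes.

3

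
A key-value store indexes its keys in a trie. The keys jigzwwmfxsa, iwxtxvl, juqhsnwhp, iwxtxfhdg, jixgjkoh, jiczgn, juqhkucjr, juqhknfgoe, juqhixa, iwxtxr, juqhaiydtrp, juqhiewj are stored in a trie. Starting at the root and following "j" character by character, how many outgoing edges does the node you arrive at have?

2

Follow the path "j" to its node, then look at its outgoing edges.
Characters that immediately follow "j" among the stored strings: {i, u}.
That node has 2 child edges.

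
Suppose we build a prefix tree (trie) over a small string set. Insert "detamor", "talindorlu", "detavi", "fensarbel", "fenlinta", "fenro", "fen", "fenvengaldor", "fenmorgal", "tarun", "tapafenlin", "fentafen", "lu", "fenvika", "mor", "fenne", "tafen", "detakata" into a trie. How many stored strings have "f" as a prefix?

Walk to "f"; the words in its subtree are exactly those with that prefix.
Words under "f": fen, fenlinta, fenmorgal, fenne, fenro, fensarbel, fentafen, fenvengaldor, fenvika
Count: 9

9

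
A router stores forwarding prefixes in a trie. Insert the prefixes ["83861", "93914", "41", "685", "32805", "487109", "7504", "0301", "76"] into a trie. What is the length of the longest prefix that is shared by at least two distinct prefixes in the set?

The deepest shared node is where two words last agree before diverging.
"41" and "487109" agree on "4" (1 characters) before diverging; nothing deeper is shared.
Longest shared-prefix length: 1

1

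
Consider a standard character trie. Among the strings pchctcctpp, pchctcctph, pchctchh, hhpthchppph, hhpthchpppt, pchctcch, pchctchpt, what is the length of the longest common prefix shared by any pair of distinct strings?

10

Equivalently: take the maximum, over all pairs, of their longest common prefix length.
e.g. "hhpthchppph" and "hhpthchpppt" share the prefix "hhpthchppp" of length 10; no pair shares a longer one.
Longest shared-prefix length: 10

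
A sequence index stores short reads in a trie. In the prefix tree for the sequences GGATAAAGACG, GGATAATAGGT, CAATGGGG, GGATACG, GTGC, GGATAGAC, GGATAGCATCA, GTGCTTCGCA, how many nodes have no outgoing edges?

7

A leaf is a node with no children — equivalently, the end of a word that is not a proper prefix of any other stored word.
Those words: "CAATGGGG", "GGATAAAGACG", "GGATAATAGGT", "GGATACG", "GGATAGAC", "GGATAGCATCA", "GTGCTTCGCA"
Leaf count: 7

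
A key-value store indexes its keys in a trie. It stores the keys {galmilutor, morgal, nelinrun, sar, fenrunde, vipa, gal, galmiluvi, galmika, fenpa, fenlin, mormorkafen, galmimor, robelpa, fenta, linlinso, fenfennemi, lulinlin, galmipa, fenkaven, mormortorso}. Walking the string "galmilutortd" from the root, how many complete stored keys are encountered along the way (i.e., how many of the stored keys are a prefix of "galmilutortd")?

2

Traverse "galmilutortd" character by character; count nodes along the way that are marked as word ends.
Prefixes of the query that are stored words: "gal", "galmilutor"
Count: 2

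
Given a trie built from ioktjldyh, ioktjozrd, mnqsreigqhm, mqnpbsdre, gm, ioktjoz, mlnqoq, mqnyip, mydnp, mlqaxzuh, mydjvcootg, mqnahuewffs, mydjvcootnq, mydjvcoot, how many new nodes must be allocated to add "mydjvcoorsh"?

The longest prefix of "mydjvcoorsh" already in the trie is "mydjvcoo" (length 8).
New nodes needed: |"mydjvcoorsh"| − 8 = 11 − 8 = 3.

3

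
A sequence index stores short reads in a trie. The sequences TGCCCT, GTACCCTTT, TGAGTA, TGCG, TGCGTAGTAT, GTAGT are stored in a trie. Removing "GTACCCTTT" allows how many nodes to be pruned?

Walk "GTACCCTTT" from the leaf back toward the root, removing each node that no remaining word uses.
The suffix "CCCTTT" (6 nodes) is used only by "GTACCCTTT"; the node for "GTA" still has the child "G", so pruning stops there.
Nodes removed: 6

6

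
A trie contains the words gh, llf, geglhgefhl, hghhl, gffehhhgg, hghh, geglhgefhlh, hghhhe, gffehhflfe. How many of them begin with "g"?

Traverse to the node for "g", then collect every word in that subtree.
Matches: "geglhgefhl", "geglhgefhlh", "gffehhflfe", "gffehhhgg", "gh"
Count: 5

5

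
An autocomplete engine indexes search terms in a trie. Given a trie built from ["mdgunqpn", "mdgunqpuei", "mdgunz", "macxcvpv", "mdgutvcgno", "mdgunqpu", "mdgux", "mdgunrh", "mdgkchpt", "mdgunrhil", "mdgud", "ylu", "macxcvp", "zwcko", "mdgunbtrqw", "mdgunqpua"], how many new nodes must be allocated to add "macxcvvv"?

2

Walking "macxcvvv" from the root, the first 6 characters ("macxcv") follow existing edges; "v" is the first miss.
So 8 − 6 = 2 new nodes.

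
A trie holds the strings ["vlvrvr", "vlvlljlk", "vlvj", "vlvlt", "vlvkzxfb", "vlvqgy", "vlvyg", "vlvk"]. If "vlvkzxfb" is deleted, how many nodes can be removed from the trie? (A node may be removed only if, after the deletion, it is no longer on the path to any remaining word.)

4

Walk "vlvkzxfb" from the leaf back toward the root, removing each node that no remaining word uses.
The suffix "zxfb" (4 nodes) is used only by "vlvkzxfb"; "vlvk" is itself a stored word, so pruning stops there.
Nodes removed: 4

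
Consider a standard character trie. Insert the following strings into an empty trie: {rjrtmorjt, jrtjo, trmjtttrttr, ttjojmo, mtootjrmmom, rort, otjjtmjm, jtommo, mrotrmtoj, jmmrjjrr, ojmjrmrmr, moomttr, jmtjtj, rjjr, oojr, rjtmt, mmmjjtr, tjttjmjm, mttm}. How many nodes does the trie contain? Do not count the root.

114

Trace insertions, counting only characters that open a new branch:
  "rjrtmorjt" → 9 new (r, j, r, t, m, o, r, j, t)
  "jrtjo" → 5 new (j, r, t, j, o)
  "trmjtttrttr" → 11 new (t, r, m, j, t, t, t, r, t, t, r)
  "ttjojmo" → prefix "t" already present; 6 new (t, j, o, j, m, o)
  "mtootjrmmom" → 11 new (m, t, o, o, t, j, r, m, m, o, m)
  "rort" → prefix "r" already present; 3 new (o, r, t)
  "otjjtmjm" → 8 new (o, t, j, j, t, m, j, m)
  "jtommo" → prefix "j" already present; 5 new (t, o, m, m, o)
  "mrotrmtoj" → prefix "m" already present; 8 new (r, o, t, r, m, t, o, j)
  "jmmrjjrr" → prefix "j" already present; 7 new (m, m, r, j, j, r, r)
  "ojmjrmrmr" → prefix "o" already present; 8 new (j, m, j, r, m, r, m, r)
  "moomttr" → prefix "m" already present; 6 new (o, o, m, t, t, r)
  "jmtjtj" → prefix "jm" already present; 4 new (t, j, t, j)
  "rjjr" → prefix "rj" already present; 2 new (j, r)
  "oojr" → prefix "o" already present; 3 new (o, j, r)
  "rjtmt" → prefix "rj" already present; 3 new (t, m, t)
  "mmmjjtr" → prefix "m" already present; 6 new (m, m, j, j, t, r)
  "tjttjmjm" → prefix "t" already present; 7 new (j, t, t, j, m, j, m)
  "mttm" → prefix "mt" already present; 2 new (t, m)
Total nodes = 9 + 5 + 11 + 6 + 11 + 3 + 8 + 5 + 8 + 7 + 8 + 6 + 4 + 2 + 3 + 3 + 6 + 7 + 2 = 114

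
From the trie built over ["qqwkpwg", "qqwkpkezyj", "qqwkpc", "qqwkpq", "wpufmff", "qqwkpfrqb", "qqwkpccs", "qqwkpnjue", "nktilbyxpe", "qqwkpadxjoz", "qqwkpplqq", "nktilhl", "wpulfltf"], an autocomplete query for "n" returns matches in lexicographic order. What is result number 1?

nktilbyxpe

Filter for "n…" and sort: "nktilbyxpe", "nktilhl"
The 1st is nktilbyxpe.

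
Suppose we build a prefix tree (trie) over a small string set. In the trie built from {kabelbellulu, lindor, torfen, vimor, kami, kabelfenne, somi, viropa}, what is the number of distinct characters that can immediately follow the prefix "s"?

1

Walk "s" from the root, arriving at one node.
Distinct next characters after "s": o.
That node has 1 child edge.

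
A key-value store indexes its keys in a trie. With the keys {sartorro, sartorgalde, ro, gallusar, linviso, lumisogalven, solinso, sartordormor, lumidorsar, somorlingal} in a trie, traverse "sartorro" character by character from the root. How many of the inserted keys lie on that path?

1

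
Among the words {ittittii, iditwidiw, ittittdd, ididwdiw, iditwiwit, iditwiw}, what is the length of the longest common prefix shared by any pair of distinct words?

7

The deepest shared node is where two words last agree before diverging.
"iditwiw" and "iditwiwit" agree on "iditwiw" (7 characters) before diverging; nothing deeper is shared.
Longest shared-prefix length: 7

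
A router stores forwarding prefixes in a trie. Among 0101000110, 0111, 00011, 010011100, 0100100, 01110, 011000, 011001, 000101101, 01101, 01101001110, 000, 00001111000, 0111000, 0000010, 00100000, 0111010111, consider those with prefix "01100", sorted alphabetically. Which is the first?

DFS of the "01100" subtree visits, in order: "011000", "011001"
Position 1: 011000

011000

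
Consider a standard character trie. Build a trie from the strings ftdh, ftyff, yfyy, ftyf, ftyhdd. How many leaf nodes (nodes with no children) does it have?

Leaves are exactly the stored words that no other stored word extends.
Those words: "ftdh", "ftyff", "ftyhdd", "yfyy"
Leaf count: 4

4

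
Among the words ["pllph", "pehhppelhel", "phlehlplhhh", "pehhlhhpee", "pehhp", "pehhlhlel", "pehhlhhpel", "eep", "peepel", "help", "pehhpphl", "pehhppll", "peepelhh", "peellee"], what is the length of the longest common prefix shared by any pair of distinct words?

The deepest shared node is where two words last agree before diverging.
"pehhlhhpee" and "pehhlhhpel" agree on "pehhlhhpe" (9 characters) before diverging; nothing deeper is shared.
Longest shared-prefix length: 9

9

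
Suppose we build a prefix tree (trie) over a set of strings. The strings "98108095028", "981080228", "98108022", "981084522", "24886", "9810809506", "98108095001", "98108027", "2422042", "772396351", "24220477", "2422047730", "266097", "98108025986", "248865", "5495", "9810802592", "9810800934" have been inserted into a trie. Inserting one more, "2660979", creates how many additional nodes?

"266097" is already a path in the trie; the remaining "9" must be added.
So 7 − 6 = 1 new nodes.

1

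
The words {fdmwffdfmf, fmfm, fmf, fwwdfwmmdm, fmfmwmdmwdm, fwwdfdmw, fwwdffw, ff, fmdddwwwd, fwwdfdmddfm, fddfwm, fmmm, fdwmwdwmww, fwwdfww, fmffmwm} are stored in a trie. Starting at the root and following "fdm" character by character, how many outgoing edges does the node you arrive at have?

1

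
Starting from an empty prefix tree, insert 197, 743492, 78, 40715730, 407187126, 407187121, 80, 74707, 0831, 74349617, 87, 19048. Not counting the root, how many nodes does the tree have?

Trie structure (* marks end of a word):
(root)
├─ 0
│  └─ 8
│     └─ 3
│        └─ 1 *
├─ 1
│  └─ 9
│     ├─ 0
│     │  └─ 4
│     │     └─ 8 *
│     └─ 7 *
├─ 4
│  └─ 0
│     └─ 7
│        └─ 1
│           ├─ 5
│           │  └─ 7
│           │     └─ 3
│           │        └─ 0 *
│           └─ 8
│              └─ 7
│                 └─ 1
│                    └─ 2
│                       ├─ 1 *
│                       └─ 6 *
├─ 7
│  ├─ 4
│  │  ├─ 3
│  │  │  └─ 4
│  │  │     └─ 9
│  │  │        ├─ 2 *
│  │  │        └─ 6
│  │  │           └─ 1
│  │  │              └─ 7 *
│  │  └─ 7
│  │     └─ 0
│  │        └─ 7 *
│  └─ 8 *
└─ 8
   ├─ 0 *
   └─ 7 *
Counting every labelled node above: 40.

40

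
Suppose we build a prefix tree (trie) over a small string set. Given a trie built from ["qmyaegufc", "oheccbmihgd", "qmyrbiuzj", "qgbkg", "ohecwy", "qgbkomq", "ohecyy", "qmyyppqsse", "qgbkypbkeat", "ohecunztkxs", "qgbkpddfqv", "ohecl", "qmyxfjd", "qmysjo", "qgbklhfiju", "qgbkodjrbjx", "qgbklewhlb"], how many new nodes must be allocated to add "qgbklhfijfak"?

The longest prefix of "qgbklhfijfak" already in the trie is "qgbklhfij" (length 9).
So 12 − 9 = 3 new nodes.

3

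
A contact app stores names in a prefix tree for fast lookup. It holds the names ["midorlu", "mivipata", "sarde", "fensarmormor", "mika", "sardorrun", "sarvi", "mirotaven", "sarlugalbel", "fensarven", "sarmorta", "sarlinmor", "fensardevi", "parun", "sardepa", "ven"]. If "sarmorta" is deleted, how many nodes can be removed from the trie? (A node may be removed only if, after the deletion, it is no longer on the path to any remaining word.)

5

Walk "sarmorta" from the leaf back toward the root, removing each node that no remaining word uses.
The suffix "morta" (5 nodes) is used only by "sarmorta"; the node for "sar" still has the child "d", so pruning stops there.
Nodes removed: 5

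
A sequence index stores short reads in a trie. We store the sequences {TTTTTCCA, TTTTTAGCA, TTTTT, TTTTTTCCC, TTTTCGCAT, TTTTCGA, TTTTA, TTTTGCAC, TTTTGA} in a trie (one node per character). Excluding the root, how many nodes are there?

28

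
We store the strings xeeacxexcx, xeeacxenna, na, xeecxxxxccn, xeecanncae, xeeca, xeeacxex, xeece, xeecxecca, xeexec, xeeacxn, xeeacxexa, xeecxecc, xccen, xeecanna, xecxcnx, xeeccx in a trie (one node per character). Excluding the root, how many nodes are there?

51

Insert word by word; a character creates a node only if that edge doesn't already exist:
  "xeeacxexcx" → 10 new (x, e, e, a, c, x, e, x, c, x)
  "xeeacxenna" → prefix "xeeacxe" already present; 3 new (n, n, a)
  "na" → 2 new (n, a)
  "xeecxxxxccn" → prefix "xee" already present; 8 new (c, x, x, x, x, c, c, n)
  "xeecanncae" → prefix "xeec" already present; 6 new (a, n, n, c, a, e)
  "xeeca" → prefix "xeeca" already present; 0 new (none)
  "xeeacxex" → prefix "xeeacxex" already present; 0 new (none)
  "xeece" → prefix "xeec" already present; 1 new (e)
  "xeecxecca" → prefix "xeecx" already present; 4 new (e, c, c, a)
  "xeexec" → prefix "xee" already present; 3 new (x, e, c)
  "xeeacxn" → prefix "xeeacx" already present; 1 new (n)
  "xeeacxexa" → prefix "xeeacxex" already present; 1 new (a)
  "xeecxecc" → prefix "xeecxecc" already present; 0 new (none)
  "xccen" → prefix "x" already present; 4 new (c, c, e, n)
  "xeecanna" → prefix "xeecann" already present; 1 new (a)
  "xecxcnx" → prefix "xe" already present; 5 new (c, x, c, n, x)
  "xeeccx" → prefix "xeec" already present; 2 new (c, x)
Total nodes = 10 + 3 + 2 + 8 + 6 + 0 + 0 + 1 + 4 + 3 + 1 + 1 + 0 + 4 + 1 + 5 + 2 = 51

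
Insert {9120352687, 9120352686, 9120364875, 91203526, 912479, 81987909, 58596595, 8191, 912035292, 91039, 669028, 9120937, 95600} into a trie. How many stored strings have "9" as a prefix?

Filter for entries beginning with "9":
Matches: "91039", "91203526", "9120352686", "9120352687", "912035292", "9120364875", "9120937", "912479", "95600"
Count: 9

9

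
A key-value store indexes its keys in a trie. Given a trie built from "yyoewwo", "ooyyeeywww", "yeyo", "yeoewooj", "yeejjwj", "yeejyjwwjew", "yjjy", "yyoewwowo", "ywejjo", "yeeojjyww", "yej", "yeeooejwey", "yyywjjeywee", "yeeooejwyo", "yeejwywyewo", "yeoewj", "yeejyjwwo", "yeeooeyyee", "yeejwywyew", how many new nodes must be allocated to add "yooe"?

"y" is already a path in the trie; the remaining "ooe" must be added.
New nodes needed: |"yooe"| − 1 = 4 − 1 = 3.

3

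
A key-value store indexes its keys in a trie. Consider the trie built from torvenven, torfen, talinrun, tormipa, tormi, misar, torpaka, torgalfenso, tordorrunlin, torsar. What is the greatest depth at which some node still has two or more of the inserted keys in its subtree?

5

Look for the deepest trie node that still has at least two words in its subtree.
e.g. "tormi" and "tormipa" share the prefix "tormi" of length 5; no pair shares a longer one.
Longest shared-prefix length: 5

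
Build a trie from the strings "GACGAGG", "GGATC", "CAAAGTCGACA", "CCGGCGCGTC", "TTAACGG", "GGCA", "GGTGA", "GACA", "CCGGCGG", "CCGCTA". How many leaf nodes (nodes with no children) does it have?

Leaves are exactly the stored words that no other stored word extends.
Those words: "CAAAGTCGACA", "CCGCTA", "CCGGCGCGTC", "CCGGCGG", "GACA", "GACGAGG", "GGATC", "GGCA", "GGTGA", "TTAACGG"
Leaf count: 10

10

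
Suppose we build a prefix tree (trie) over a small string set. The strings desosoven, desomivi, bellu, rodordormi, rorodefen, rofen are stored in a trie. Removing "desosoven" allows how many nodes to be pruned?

Walk "desosoven" from the leaf back toward the root, removing each node that no remaining word uses.
The suffix "soven" (5 nodes) is used only by "desosoven"; the node for "deso" still has the child "m", so pruning stops there.
Nodes removed: 5

5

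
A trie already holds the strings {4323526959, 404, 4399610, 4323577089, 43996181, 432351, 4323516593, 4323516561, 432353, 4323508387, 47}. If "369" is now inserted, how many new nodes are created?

Nothing in the trie begins with "3"; the whole of "369" is new.
3 − 0 = 3 new nodes.

3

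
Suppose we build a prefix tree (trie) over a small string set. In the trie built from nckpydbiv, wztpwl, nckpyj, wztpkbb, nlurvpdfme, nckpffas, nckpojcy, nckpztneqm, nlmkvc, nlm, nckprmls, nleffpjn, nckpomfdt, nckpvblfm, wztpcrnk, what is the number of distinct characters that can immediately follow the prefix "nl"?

Follow the path "nl" to its node, then look at its outgoing edges.
Distinct next characters after "nl": e, m, u.
That node has 3 child edges.

3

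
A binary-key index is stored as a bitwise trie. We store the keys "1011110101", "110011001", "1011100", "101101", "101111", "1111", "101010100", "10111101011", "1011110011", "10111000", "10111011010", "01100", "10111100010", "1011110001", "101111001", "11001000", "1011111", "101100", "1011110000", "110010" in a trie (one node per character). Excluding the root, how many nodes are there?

Insert word by word; a character creates a node only if that edge doesn't already exist:
  "1011110101" → 10 new (1, 0, 1, 1, 1, 1, 0, 1, 0, 1)
  "110011001" → prefix "1" already present; 8 new (1, 0, 0, 1, 1, 0, 0, 1)
  "1011100" → prefix "10111" already present; 2 new (0, 0)
  "101101" → prefix "1011" already present; 2 new (0, 1)
  "101111" → prefix "101111" already present; 0 new (none)
  "1111" → prefix "11" already present; 2 new (1, 1)
  "101010100" → prefix "101" already present; 6 new (0, 1, 0, 1, 0, 0)
  "10111101011" → prefix "1011110101" already present; 1 new (1)
  "1011110011" → prefix "1011110" already present; 3 new (0, 1, 1)
  "10111000" → prefix "1011100" already present; 1 new (0)
  "10111011010" → prefix "101110" already present; 5 new (1, 1, 0, 1, 0)
  "01100" → 5 new (0, 1, 1, 0, 0)
  "10111100010" → prefix "10111100" already present; 3 new (0, 1, 0)
  "1011110001" → prefix "1011110001" already present; 0 new (none)
  "101111001" → prefix "101111001" already present; 0 new (none)
  "11001000" → prefix "11001" already present; 3 new (0, 0, 0)
  "1011111" → prefix "101111" already present; 1 new (1)
  "101100" → prefix "10110" already present; 1 new (0)
  "1011110000" → prefix "101111000" already present; 1 new (0)
  "110010" → prefix "110010" already present; 0 new (none)
Total nodes = 10 + 8 + 2 + 2 + 0 + 2 + 6 + 1 + 3 + 1 + 5 + 5 + 3 + 0 + 0 + 3 + 1 + 1 + 1 + 0 = 54

54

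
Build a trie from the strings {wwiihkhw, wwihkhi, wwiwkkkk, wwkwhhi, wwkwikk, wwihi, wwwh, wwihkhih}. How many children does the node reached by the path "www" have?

Follow the path "www" to its node, then look at its outgoing edges.
Distinct next characters after "www": h.
That node has 1 child edge.

1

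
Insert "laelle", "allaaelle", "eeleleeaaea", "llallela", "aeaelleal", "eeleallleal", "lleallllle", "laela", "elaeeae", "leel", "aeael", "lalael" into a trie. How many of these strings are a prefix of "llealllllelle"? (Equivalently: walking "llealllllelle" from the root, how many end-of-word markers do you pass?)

Walk "llealllllelle" from the root; an end-of-word marker is hit whenever a stored word is a prefix of "llealllllelle".
Prefixes of the query that are stored words: "lleallllle"
Count: 1

1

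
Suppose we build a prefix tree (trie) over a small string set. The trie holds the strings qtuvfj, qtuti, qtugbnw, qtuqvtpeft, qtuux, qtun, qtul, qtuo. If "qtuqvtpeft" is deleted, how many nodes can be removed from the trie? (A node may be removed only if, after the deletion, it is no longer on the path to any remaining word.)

After clearing the end-marker at "qtuqvtpeft", prune upward until reaching a node still needed by another word.
The suffix "qvtpeft" (7 nodes) is used only by "qtuqvtpeft"; the node for "qtu" still has the child "v", so pruning stops there.
Nodes removed: 7

7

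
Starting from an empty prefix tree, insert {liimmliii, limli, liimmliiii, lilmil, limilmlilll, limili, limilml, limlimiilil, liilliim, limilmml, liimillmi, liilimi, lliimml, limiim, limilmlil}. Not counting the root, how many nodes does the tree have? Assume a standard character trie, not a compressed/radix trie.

Insert word by word; a character creates a node only if that edge doesn't already exist:
  "liimmliii" → 9 new (l, i, i, m, m, l, i, i, i)
  "limli" → prefix "li" already present; 3 new (m, l, i)
  "liimmliiii" → prefix "liimmliii" already present; 1 new (i)
  "lilmil" → prefix "li" already present; 4 new (l, m, i, l)
  "limilmlilll" → prefix "lim" already present; 8 new (i, l, m, l, i, l, l, l)
  "limili" → prefix "limil" already present; 1 new (i)
  "limilml" → prefix "limilml" already present; 0 new (none)
  "limlimiilil" → prefix "limli" already present; 6 new (m, i, i, l, i, l)
  "liilliim" → prefix "lii" already present; 5 new (l, l, i, i, m)
  "limilmml" → prefix "limilm" already present; 2 new (m, l)
  "liimillmi" → prefix "liim" already present; 5 new (i, l, l, m, i)
  "liilimi" → prefix "liil" already present; 3 new (i, m, i)
  "lliimml" → prefix "l" already present; 6 new (l, i, i, m, m, l)
  "limiim" → prefix "limi" already present; 2 new (i, m)
  "limilmlil" → prefix "limilmlil" already present; 0 new (none)
Total nodes = 9 + 3 + 1 + 4 + 8 + 1 + 0 + 6 + 5 + 2 + 5 + 3 + 6 + 2 + 0 = 55

55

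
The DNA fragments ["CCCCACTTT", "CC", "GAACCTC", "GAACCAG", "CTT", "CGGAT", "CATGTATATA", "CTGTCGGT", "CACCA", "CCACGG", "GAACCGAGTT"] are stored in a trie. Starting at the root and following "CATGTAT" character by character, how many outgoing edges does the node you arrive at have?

Follow the path "CATGTAT" to its node, then look at its outgoing edges.
Distinct next characters after "CATGTAT": A.
That node has 1 child edge.

1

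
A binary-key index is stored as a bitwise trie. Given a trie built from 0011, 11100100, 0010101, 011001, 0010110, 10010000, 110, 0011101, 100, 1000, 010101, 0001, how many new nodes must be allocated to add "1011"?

Walking "1011" from the root, the first 2 characters ("10") follow existing edges; "1" is the first miss.
New nodes needed: |"1011"| − 2 = 4 − 2 = 2.

2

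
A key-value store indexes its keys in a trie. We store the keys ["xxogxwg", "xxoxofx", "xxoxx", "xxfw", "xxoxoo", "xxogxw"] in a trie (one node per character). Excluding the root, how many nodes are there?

Count nodes per top-level branch (shared prefixes stored once):
  'x'-branch (xxfw, xxogxw, xxogxwg, xxoxofx, xxoxoo, xxoxx): 15 nodes
Sum: 15

15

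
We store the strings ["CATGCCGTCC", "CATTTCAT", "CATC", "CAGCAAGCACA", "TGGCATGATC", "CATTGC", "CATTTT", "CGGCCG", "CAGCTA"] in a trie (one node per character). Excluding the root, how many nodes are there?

45

Trace insertions, counting only characters that open a new branch:
  "CATGCCGTCC" → 10 new (C, A, T, G, C, C, G, T, C, C)
  "CATTTCAT" → prefix "CAT" already present; 5 new (T, T, C, A, T)
  "CATC" → prefix "CAT" already present; 1 new (C)
  "CAGCAAGCACA" → prefix "CA" already present; 9 new (G, C, A, A, G, C, A, C, A)
  "TGGCATGATC" → 10 new (T, G, G, C, A, T, G, A, T, C)
  "CATTGC" → prefix "CATT" already present; 2 new (G, C)
  "CATTTT" → prefix "CATTT" already present; 1 new (T)
  "CGGCCG" → prefix "C" already present; 5 new (G, G, C, C, G)
  "CAGCTA" → prefix "CAGC" already present; 2 new (T, A)
Total nodes = 10 + 5 + 1 + 9 + 10 + 2 + 1 + 5 + 2 = 45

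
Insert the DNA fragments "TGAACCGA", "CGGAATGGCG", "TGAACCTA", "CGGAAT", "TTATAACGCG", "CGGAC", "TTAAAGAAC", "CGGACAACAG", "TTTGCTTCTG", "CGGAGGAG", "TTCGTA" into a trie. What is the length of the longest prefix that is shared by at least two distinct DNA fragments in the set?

The deepest shared node is where two words last agree before diverging.
"CGGAAT" and "CGGAATGGCG" agree on "CGGAAT" (6 characters) before diverging; nothing deeper is shared.
Longest shared-prefix length: 6

6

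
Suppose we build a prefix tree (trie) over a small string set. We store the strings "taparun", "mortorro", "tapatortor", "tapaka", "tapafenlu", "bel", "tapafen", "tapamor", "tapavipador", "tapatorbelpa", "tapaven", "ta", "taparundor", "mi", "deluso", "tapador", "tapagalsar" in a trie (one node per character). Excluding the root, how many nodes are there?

For each word, the new-node count is its length minus the longest prefix already in the trie:
  "taparun" → 7 new (t, a, p, a, r, u, n)
  "mortorro" → 8 new (m, o, r, t, o, r, r, o)
  "tapatortor" → prefix "tapa" already present; 6 new (t, o, r, t, o, r)
  "tapaka" → prefix "tapa" already present; 2 new (k, a)
  "tapafenlu" → prefix "tapa" already present; 5 new (f, e, n, l, u)
  "bel" → 3 new (b, e, l)
  "tapafen" → prefix "tapafen" already present; 0 new (none)
  "tapamor" → prefix "tapa" already present; 3 new (m, o, r)
  "tapavipador" → prefix "tapa" already present; 7 new (v, i, p, a, d, o, r)
  "tapatorbelpa" → prefix "tapator" already present; 5 new (b, e, l, p, a)
  "tapaven" → prefix "tapav" already present; 2 new (e, n)
  "ta" → prefix "ta" already present; 0 new (none)
  "taparundor" → prefix "taparun" already present; 3 new (d, o, r)
  "mi" → prefix "m" already present; 1 new (i)
  "deluso" → 6 new (d, e, l, u, s, o)
  "tapador" → prefix "tapa" already present; 3 new (d, o, r)
  "tapagalsar" → prefix "tapa" already present; 6 new (g, a, l, s, a, r)
Total nodes = 7 + 8 + 6 + 2 + 5 + 3 + 0 + 3 + 7 + 5 + 2 + 0 + 3 + 1 + 6 + 3 + 6 = 67

67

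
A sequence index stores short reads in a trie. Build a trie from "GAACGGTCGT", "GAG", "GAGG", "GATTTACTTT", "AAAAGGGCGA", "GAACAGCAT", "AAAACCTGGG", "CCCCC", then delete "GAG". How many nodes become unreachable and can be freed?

0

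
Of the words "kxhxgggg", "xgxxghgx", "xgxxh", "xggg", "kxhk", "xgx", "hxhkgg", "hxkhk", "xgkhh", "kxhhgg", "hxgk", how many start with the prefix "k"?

Traverse to the node for "k", then collect every word in that subtree.
Words under "k": kxhhgg, kxhk, kxhxgggg
Count: 3

3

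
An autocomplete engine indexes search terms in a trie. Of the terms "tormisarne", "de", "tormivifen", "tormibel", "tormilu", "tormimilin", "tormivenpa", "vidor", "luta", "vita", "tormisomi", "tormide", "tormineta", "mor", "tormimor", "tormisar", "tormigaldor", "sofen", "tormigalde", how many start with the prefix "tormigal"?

2

Traverse to the node for "tormigal", then collect every word in that subtree.
Words under "tormigal": tormigalde, tormigaldor
Count: 2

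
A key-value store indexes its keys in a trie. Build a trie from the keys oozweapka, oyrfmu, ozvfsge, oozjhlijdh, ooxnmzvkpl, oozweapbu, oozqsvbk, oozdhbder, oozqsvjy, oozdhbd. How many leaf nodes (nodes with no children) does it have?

9

Leaves are exactly the stored words that no other stored word extends.
Those words: "ooxnmzvkpl", "oozdhbder", "oozjhlijdh", "oozqsvbk", "oozqsvjy", "oozweapbu", "oozweapka", "oyrfmu", "ozvfsge"
Leaf count: 9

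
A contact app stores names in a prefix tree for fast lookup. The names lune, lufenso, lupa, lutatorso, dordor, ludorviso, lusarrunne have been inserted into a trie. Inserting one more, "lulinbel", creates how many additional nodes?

"lu" is already a path in the trie; the remaining "linbel" must be added.
Each of the 6 remaining characters creates one node.

6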